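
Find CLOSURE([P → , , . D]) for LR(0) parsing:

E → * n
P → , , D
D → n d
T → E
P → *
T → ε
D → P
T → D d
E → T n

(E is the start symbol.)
{ [D → . P], [D → . n d], [P → , , . D], [P → . *], [P → . , , D] }

To compute CLOSURE, for each item [A → α.Bβ] where B is a non-terminal, add [B → .γ] for all productions B → γ; repeat for the newly added items until nothing changes.

Start with: [P → , , . D]
  [P → , , . D] has the dot before D: add [D → . n d], [D → . P]
  [D → . P] has the dot before P: add [P → . , , D], [P → . *]
No further items can be added.

CLOSURE = { [D → . P], [D → . n d], [P → , , . D], [P → . *], [P → . , , D] }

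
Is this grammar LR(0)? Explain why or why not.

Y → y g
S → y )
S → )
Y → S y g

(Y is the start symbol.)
Augment with Y' → Y and build the canonical LR(0) collection (I0 = CLOSURE({[Y' → . Y]}), then GOTO on every symbol after a dot until no new states appear). It has 9 states:
  I0: { [S → . )], [S → . y )], [Y → . S y g], [Y → . y g], [Y' → . Y] }  — shift
  I1: { [S → ) .] }  — reduce
  I2: { [Y → S . y g] }  — shift
  I3: { [Y' → Y .] }  — accept
  I4: { [S → y . )], [Y → y . g] }  — shift
  I5: { [S → y ) .] }  — reduce
  I6: { [Y → y g .] }  — reduce
  I7: { [Y → S y . g] }  — shift
  I8: { [Y → S y g .] }  — reduce

Every state is either a pure shift/goto state or contains exactly one complete item and nothing to shift — no conflicts. The grammar is LR(0).

Answer: Yes, the grammar is LR(0)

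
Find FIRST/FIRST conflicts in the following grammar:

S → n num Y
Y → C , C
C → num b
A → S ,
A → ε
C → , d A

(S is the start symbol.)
No FIRST/FIRST conflicts.

A FIRST/FIRST conflict occurs when two productions N → α and N → β for the same non-terminal have FIRST(α) ∩ FIRST(β) ≠ ∅ (with ε ∈ FIRST of a nullable right-hand side, so two nullable alternatives also conflict).

FIRST sets of the non-terminals at (or reachable through a nullable prefix from) the front of some alternative:
  FIRST(S) = { 'n' }

Productions for C:
  C → num b: FIRST = { 'num' }
  C → , d A: FIRST = { ',' }
Productions for A:
  A → S ,: FIRST = { 'n' }
  A → ε: FIRST = { ε }
S, Y have only one production, so no FIRST/FIRST conflict is possible there.

All alternatives of each non-terminal have pairwise disjoint FIRST sets.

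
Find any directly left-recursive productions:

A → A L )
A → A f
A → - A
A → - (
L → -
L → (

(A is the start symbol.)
Yes, A is left-recursive

A → A L ): LEFT RECURSIVE (starts with A)
A → A f: LEFT RECURSIVE (starts with A)
A → - A: starts with '-'
A → - (: starts with '-'
L → -: starts with '-'
L → (: starts with '('

The grammar has direct left recursion on: A.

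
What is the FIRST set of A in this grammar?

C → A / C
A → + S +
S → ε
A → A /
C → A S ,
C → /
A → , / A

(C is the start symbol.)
From A → + S +:
  - '+' is a terminal: add '+' and stop
From A → A /:
  - A is the symbol being defined: contributes nothing new
    A is not nullable, so stop
From A → , / A:
  - ',' is a terminal: add ',' and stop

Collecting: FIRST(A) = { '+', ',' }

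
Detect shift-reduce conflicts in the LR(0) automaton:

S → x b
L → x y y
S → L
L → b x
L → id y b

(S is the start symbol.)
No shift-reduce conflicts

A shift-reduce conflict occurs when an LR(0) state has both:
  - a complete (reduce) item [A → α .] (dot at the end), and
  - a shift item [B → β . c γ] (dot before a terminal).

Augment with S' → S and build the canonical LR(0) collection (I0 = CLOSURE({[S' → . S]}), then GOTO on every symbol after a dot until no new states appear). It has 12 states:
  I0: { [L → . b x], [L → . id y b], [L → . x y y], [S → . L], [S → . x b], [S' → . S] }  — shift
  I1: { [S → L .] }  — reduce
  I2: { [S' → S .] }  — accept
  I3: { [L → b . x] }  — shift
  I4: { [L → id . y b] }  — shift
  I5: { [L → x . y y], [S → x . b] }  — shift
  I6: { [S → x b .] }  — reduce
  I7: { [L → x y . y] }  — shift
  I8: { [L → x y y .] }  — reduce
  I9: { [L → id y . b] }  — shift
  I10: { [L → id y b .] }  — reduce
  I11: { [L → b x .] }  — reduce

No state contains both a complete item and a shift item.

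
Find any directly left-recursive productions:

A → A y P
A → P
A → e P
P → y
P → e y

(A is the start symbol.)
Direct left recursion occurs when N → N α for some non-terminal N (the right-hand side begins with the left-hand side itself).

A → A y P: LEFT RECURSIVE (starts with A)
A → P: starts with P
A → e P: starts with e
P → y: starts with y
P → e y: starts with e

The grammar has direct left recursion on: A.

Answer: Yes, A is left-recursive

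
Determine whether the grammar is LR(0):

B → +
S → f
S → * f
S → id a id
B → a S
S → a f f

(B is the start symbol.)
Augment with B' → B and build the canonical LR(0) collection (I0 = CLOSURE({[B' → . B]}), then GOTO on every symbol after a dot until no new states appear). It has 14 states:
  I0: { [B → . +], [B → . a S], [B' → . B] }  — shift
  I1: { [B → + .] }  — reduce
  I2: { [B' → B .] }  — accept
  I3: { [B → a . S], [S → . * f], [S → . a f f], [S → . f], [S → . id a id] }  — shift
  I4: { [S → * . f] }  — shift
  I5: { [B → a S .] }  — reduce
  I6: { [S → a . f f] }  — shift
  I7: { [S → f .] }  — reduce
  I8: { [S → id . a id] }  — shift
  I9: { [S → id a . id] }  — shift
  I10: { [S → id a id .] }  — reduce
  I11: { [S → a f . f] }  — shift
  I12: { [S → a f f .] }  — reduce
  I13: { [S → * f .] }  — reduce

Every state is either a pure shift/goto state or contains exactly one complete item and nothing to shift — no conflicts. The grammar is LR(0).

Answer: Yes, the grammar is LR(0)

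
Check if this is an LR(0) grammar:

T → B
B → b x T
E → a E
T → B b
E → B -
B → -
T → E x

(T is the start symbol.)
No. Shift-reduce conflict between [T → B .] and [E → B . -]

A grammar is LR(0) if no state in the canonical LR(0) collection has:
  - both a shift item (dot before a terminal) and a complete item (shift-reduce conflict), or
  - two or more complete items (reduce-reduce conflict; the accept item [T' → T .] counts as a complete item here).

Augment with T' → T and build the canonical LR(0) collection (I0 = CLOSURE({[T' → . T]}), then GOTO on every symbol after a dot until no new states appear). It has 14 states:
  I0: { [B → . -], [B → . b x T], [E → . B -], [E → . a E], [T → . B b], [T → . B], [T → . E x], [T' → . T] }  — shift
  I1: { [B → - .] }  — reduce
  I2: { [E → B . -], [T → B . b], [T → B .] }  — shift, reduce
  I3: { [T → E . x] }  — shift
  I4: { [T' → T .] }  — accept
  I5: { [B → . -], [B → . b x T], [E → . B -], [E → . a E], [E → a . E] }  — shift
  I6: { [B → b . x T] }  — shift
  I7: { [B → . -], [B → . b x T], [B → b x . T], [E → . B -], [E → . a E], [T → . B b], [T → . B], [T → . E x] }  — shift
  I8: { [B → b x T .] }  — reduce
  I9: { [E → B . -] }  — shift
  I10: { [E → a E .] }  — reduce
  I11: { [E → B - .] }  — reduce
  I12: { [T → E x .] }  — reduce
  I13: { [T → B b .] }  — reduce

Conflict in state I2:
  Shift-reduce conflict between [T → B .] and [E → B . -]
So the grammar is NOT LR(0).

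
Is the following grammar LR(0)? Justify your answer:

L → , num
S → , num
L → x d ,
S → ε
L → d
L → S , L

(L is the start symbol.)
A grammar is LR(0) if no state in the canonical LR(0) collection has:
  - both a shift item (dot before a terminal) and a complete item (shift-reduce conflict), or
  - two or more complete items (reduce-reduce conflict; the accept item [L' → L .] counts as a complete item here).

Augment with L' → L and build the canonical LR(0) collection (I0 = CLOSURE({[L' → . L]}), then GOTO on every symbol after a dot until no new states appear). It has 11 states:
  I0: { [L → . , num], [L → . S , L], [L → . d], [L → . x d ,], [L' → . L], [S → . , num], [S → .] }  — shift, reduce
  I1: { [L → , . num], [S → , . num] }  — shift
  I2: { [L' → L .] }  — accept
  I3: { [L → S . , L] }  — shift
  I4: { [L → d .] }  — reduce
  I5: { [L → x . d ,] }  — shift
  I6: { [L → x d . ,] }  — shift
  I7: { [L → x d , .] }  — reduce
  I8: { [L → . , num], [L → . S , L], [L → . d], [L → . x d ,], [L → S , . L], [S → . , num], [S → .] }  — shift, reduce
  I9: { [L → S , L .] }  — reduce
  I10: { [L → , num .], [S → , num .] }  — 2 reduces

Conflict in state I0:
  Shift-reduce conflict between [S → .] and [L → . , num]
So the grammar is NOT LR(0).

Answer: No. Shift-reduce conflict between [S → .] and [L → . , num]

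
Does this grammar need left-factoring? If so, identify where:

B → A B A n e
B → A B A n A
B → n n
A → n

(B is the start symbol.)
Left-factoring is needed when two productions for the same non-terminal
share a common prefix on the right-hand side.

Productions for B:
  B → A B A n e
  B → A B A n A
  B → n n

Found common prefix 'A B A n' in productions for B

Answer: Yes, B has productions with common prefix 'A B A n'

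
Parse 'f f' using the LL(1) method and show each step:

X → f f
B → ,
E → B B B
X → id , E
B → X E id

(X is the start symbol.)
Stack is shown with the top on the left.

Stack  Input  Action
--------------------
X $    f f $  output X → f f
f f $  f f $  match 'f'
f $    f $    match 'f'
$      $      accept

The string is accepted.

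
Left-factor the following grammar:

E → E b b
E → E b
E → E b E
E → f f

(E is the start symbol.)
E → E b E'
E' → b
E' → ε
E' → E
E → f f

Left-factoring transforms A → αβ₁ | αβ₂ into A → αA' and A' → β₁ | β₂
(α is the longest common prefix among the alternatives). Repeat until
no nonterminal has two alternatives with a common prefix.

Round 1: E has alternatives sharing prefix 'E b'. Introduce E': E → E b E'
  Add: E' → b
  Add: E' → ε
  Add: E' → E

No remaining common prefixes — done.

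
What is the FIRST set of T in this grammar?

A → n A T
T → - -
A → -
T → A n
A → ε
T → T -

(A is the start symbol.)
{ '-', 'n' }

To compute FIRST(T), examine every production with T on the left-hand side, reading each right-hand side left to right until a non-nullable symbol is reached.

FIRST sets of the other non-terminals involved (by the same procedure, iterated to a fixed point):
  FIRST(A) = { '-', 'n', ε }

From T → - -:
  - '-' is a terminal: add '-' and stop
From T → A n:
  - A is a non-terminal: add FIRST(A) \ {ε} = { '-', 'n' }
    A is nullable, so continue to the next symbol
  - n is a terminal: add 'n' and stop
From T → T -:
  - T is the symbol being defined: contributes nothing new
    T is not nullable, so stop

Collecting: FIRST(T) = { '-', 'n' }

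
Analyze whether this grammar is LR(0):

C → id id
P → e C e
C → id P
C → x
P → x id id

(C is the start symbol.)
Yes, the grammar is LR(0)

A grammar is LR(0) if no state in the canonical LR(0) collection has:
  - both a shift item (dot before a terminal) and a complete item (shift-reduce conflict), or
  - two or more complete items (reduce-reduce conflict; the accept item [C' → C .] counts as a complete item here).

Augment with C' → C and build the canonical LR(0) collection (I0 = CLOSURE({[C' → . C]}), then GOTO on every symbol after a dot until no new states appear). It has 12 states:
  I0: { [C → . id P], [C → . id id], [C → . x], [C' → . C] }  — shift
  I1: { [C' → C .] }  — accept
  I2: { [C → id . P], [C → id . id], [P → . e C e], [P → . x id id] }  — shift
  I3: { [C → x .] }  — reduce
  I4: { [C → id P .] }  — reduce
  I5: { [C → . id P], [C → . id id], [C → . x], [P → e . C e] }  — shift
  I6: { [C → id id .] }  — reduce
  I7: { [P → x . id id] }  — shift
  I8: { [P → x id . id] }  — shift
  I9: { [P → x id id .] }  — reduce
  I10: { [P → e C . e] }  — shift
  I11: { [P → e C e .] }  — reduce

Every state is either a pure shift/goto state or contains exactly one complete item and nothing to shift — no conflicts. The grammar is LR(0).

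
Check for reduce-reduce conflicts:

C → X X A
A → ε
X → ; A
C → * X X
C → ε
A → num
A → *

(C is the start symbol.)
No reduce-reduce conflicts

Augment with C' → C and build the canonical LR(0) collection (I0 = CLOSURE({[C' → . C]}), then GOTO on every symbol after a dot until no new states appear). It has 12 states:
  I0: { [C → . * X X], [C → . X X A], [C → .], [C' → . C], [X → . ; A] }  — shift, reduce
  I1: { [C → * . X X], [X → . ; A] }  — shift
  I2: { [A → . *], [A → . num], [A → .], [X → ; . A] }  — shift, reduce
  I3: { [C' → C .] }  — accept
  I4: { [C → X . X A], [X → . ; A] }  — shift
  I5: { [A → . *], [A → . num], [A → .], [C → X X . A] }  — shift, reduce
  I6: { [A → * .] }  — reduce
  I7: { [C → X X A .] }  — reduce
  I8: { [A → num .] }  — reduce
  I9: { [X → ; A .] }  — reduce
  I10: { [C → * X . X], [X → . ; A] }  — shift
  I11: { [C → * X X .] }  — reduce

No state contains more than one complete item.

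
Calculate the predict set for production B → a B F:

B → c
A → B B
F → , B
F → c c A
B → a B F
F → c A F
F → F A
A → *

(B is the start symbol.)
PREDICT(B → a B F) = (FIRST(RHS) \ {ε}) ∪ (FOLLOW(B) if ε ∈ FIRST(RHS), i.e. RHS ⇒* ε)
FIRST(a B F) = { 'a' }
ε ∉ FIRST(a B F), so FOLLOW(B) is not added.
PREDICT(B → a B F) = { 'a' }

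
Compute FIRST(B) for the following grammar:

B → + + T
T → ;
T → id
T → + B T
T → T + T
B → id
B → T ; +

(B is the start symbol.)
{ '+', ';', 'id' }

To compute FIRST(B), examine every production with B on the left-hand side, reading each right-hand side left to right until a non-nullable symbol is reached.

FIRST sets of the other non-terminals involved (by the same procedure, iterated to a fixed point):
  FIRST(T) = { '+', ';', 'id' }

From B → + + T:
  - '+' is a terminal: add '+' and stop
From B → id:
  - id is a terminal: add 'id' and stop
From B → T ; +:
  - T is a non-terminal: add FIRST(T) \ {ε} = { '+', ';', 'id' }
    T is not nullable, so stop

Collecting: FIRST(B) = { '+', ';', 'id' }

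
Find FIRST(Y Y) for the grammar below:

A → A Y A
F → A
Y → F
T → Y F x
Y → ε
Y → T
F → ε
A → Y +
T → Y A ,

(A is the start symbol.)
FIRST sets of the non-terminals involved (from the grammar, by fixed-point iteration):
  FIRST(Y) = { '+', 'x', ε }

To compute FIRST(Y Y), process the symbols left to right:
Symbol Y is a non-terminal. Add FIRST(Y) \ {ε} = { '+', 'x' }
Y is nullable (ε ∈ FIRST(Y)), continue to the next symbol.
Symbol Y is a non-terminal. Add FIRST(Y) \ {ε} = { '+', 'x' }
Y is nullable (ε ∈ FIRST(Y)), continue to the next symbol.
All symbols are nullable, so ε is in the result.
FIRST(Y Y) = { '+', 'x', ε }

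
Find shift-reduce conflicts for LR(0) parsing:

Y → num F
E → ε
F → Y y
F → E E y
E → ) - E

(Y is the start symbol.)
Yes — I2: [E → .] vs [E → . ) - E]; I4: [E → .] vs [E → . ) - E]; I10: [E → .] vs [E → . ) - E]

A shift-reduce conflict occurs when an LR(0) state has both:
  - a complete (reduce) item [A → α .] (dot at the end), and
  - a shift item [B → β . c γ] (dot before a terminal).

Augment with Y' → Y and build the canonical LR(0) collection (I0 = CLOSURE({[Y' → . Y]}), then GOTO on every symbol after a dot until no new states appear). It has 12 states:
  I0: { [Y → . num F], [Y' → . Y] }  — shift
  I1: { [Y' → Y .] }  — accept
  I2: { [E → . ) - E], [E → .], [F → . E E y], [F → . Y y], [Y → . num F], [Y → num . F] }  — shift, reduce
  I3: { [E → ) . - E] }  — shift
  I4: { [E → . ) - E], [E → .], [F → E . E y] }  — shift, reduce
  I5: { [Y → num F .] }  — reduce
  I6: { [F → Y . y] }  — shift
  I7: { [F → Y y .] }  — reduce
  I8: { [F → E E . y] }  — shift
  I9: { [F → E E y .] }  — reduce
  I10: { [E → ) - . E], [E → . ) - E], [E → .] }  — shift, reduce
  I11: { [E → ) - E .] }  — reduce

I2 contains reduce item [E → .] and shift items [E → . ) - E], [Y → . num F] — shift-reduce conflict.
I4 contains reduce item [E → .] and shift item [E → . ) - E] — shift-reduce conflict.
I10 contains reduce item [E → .] and shift item [E → . ) - E] — shift-reduce conflict.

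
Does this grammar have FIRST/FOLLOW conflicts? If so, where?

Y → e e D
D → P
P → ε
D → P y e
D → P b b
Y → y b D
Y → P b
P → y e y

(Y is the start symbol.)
Yes. P → y e y with FOLLOW(P) on { 'y' }

A FIRST/FOLLOW conflict occurs when a non-terminal N has a nullable alternative N → β (β ⇒* ε) and another alternative N → α with FIRST(α) ∩ FOLLOW(N) ≠ ∅: on such a lookahead the parser cannot decide between expanding α and letting N vanish via β.

Nullable non-terminals: D, P.
FIRST sets used below: FIRST(P) = { 'y', ε }

D: nullable alternative(s) D → P; FOLLOW(D) = { $ }
  D → P: FIRST \ {ε} = { 'y' } — this is the only nullable alternative, skip
  D → P y e: FIRST \ {ε} = { 'y' } — disjoint from FOLLOW(D)
  D → P b b: FIRST \ {ε} = { 'b', 'y' } — disjoint from FOLLOW(D)

P: nullable alternative(s) P → ε; FOLLOW(P) = { $, 'b', 'y' }
  P → ε: FIRST \ {ε} = { } — this is the only nullable alternative, skip
  P → y e y: FIRST \ {ε} = { 'y' } — overlaps FOLLOW(P) on { 'y' }: CONFLICT

Y has no nullable alternative, so no FIRST/FOLLOW check is needed there.

So the grammar has 1 FIRST/FOLLOW conflict (marked CONFLICT above).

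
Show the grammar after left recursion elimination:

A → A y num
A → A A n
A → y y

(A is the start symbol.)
A → y y A'
A' → y num A'
A' → A n A'
A' → ε

A is directly left-recursive. The standard transformation for
  A → A α₁ | ... | A α_m | β₁ | ... | β_n
is
  A  → β₁ A' | ... | β_n A'
  A' → α₁ A' | ... | α_m A' | ε

A → y y becomes A → y y A'
A → A y num becomes A' → y num A'
A → A A n becomes A' → A n A'
Add A' → ε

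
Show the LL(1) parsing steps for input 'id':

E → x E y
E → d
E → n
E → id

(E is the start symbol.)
LL(1) parsing maintains a stack (initially the start symbol over $) and the input. At each step: if the stack top is a terminal, match it against the current input token; if it is a non-terminal N, replace it with the RHS of M[N, lookahead] (the unique production whose predict set contains the lookahead).

Stack is shown with the top on the left.

Stack  Input  Action
--------------------
E $    id $   output E → id
id $   id $   match 'id'
$      $      accept

The string is accepted.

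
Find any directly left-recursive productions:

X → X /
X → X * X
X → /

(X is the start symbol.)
Direct left recursion occurs when N → N α for some non-terminal N (the right-hand side begins with the left-hand side itself).

X → X /: LEFT RECURSIVE (starts with X)
X → X * X: LEFT RECURSIVE (starts with X)
X → /: starts with '/'

The grammar has direct left recursion on: X.

Answer: Yes, X is left-recursive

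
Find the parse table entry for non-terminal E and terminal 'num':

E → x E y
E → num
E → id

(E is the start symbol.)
To find M[E, 'num'], we find productions for E where 'num' is in the predict set (PREDICT(N → α) = (FIRST(α) \ {ε}) ∪ (FOLLOW(N) if α ⇒* ε)).

E → x E y: PREDICT = { 'x' }
E → num: PREDICT = { 'num' }
  'num' is in predict set, so this production goes in M[E, 'num']
E → id: PREDICT = { 'id' }

M[E, 'num'] = E → num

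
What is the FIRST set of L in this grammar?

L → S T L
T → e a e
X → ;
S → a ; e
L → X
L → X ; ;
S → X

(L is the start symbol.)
To compute FIRST(L), examine every production with L on the left-hand side, reading each right-hand side left to right until a non-nullable symbol is reached.

FIRST sets of the other non-terminals involved (by the same procedure, iterated to a fixed point):
  FIRST(S) = { ';', 'a' }
  FIRST(X) = { ';' }

From L → S T L:
  - S is a non-terminal: add FIRST(S) \ {ε} = { ';', 'a' }
    S is not nullable, so stop
From L → X:
  - X is a non-terminal: add FIRST(X) \ {ε} = { ';' }
    X is not nullable, so stop
From L → X ; ;:
  - X is a non-terminal: add FIRST(X) \ {ε} = { ';' }
    X is not nullable, so stop

Collecting: FIRST(L) = { ';', 'a' }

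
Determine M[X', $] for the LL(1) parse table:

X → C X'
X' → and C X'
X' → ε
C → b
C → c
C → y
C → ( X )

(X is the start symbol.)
To find M[X', $], we find productions for X' where $ is in the predict set (PREDICT(N → α) = (FIRST(α) \ {ε}) ∪ (FOLLOW(N) if α ⇒* ε)).

Relevant sets:
  FOLLOW(X') = { $, ')' }

X' → and C X': PREDICT = { 'and' }
X' → ε: PREDICT = { $, ')' }
  $ is in predict set, so this production goes in M[X', $]

M[X', $] = X' → ε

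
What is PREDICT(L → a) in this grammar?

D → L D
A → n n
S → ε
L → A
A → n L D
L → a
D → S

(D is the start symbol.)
{ 'a' }

PREDICT(L → a) = (FIRST(RHS) \ {ε}) ∪ (FOLLOW(L) if ε ∈ FIRST(RHS), i.e. RHS ⇒* ε)
FIRST(a) = { 'a' }
ε ∉ FIRST(a), so FOLLOW(L) is not added.
PREDICT(L → a) = { 'a' }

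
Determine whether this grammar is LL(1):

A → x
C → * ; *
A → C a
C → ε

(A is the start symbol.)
Yes, the grammar is LL(1).

Relevant sets:
  FIRST(C) = { '*', ε }
  FOLLOW(C) = { 'a' }

For A:
  PREDICT(A → x) = { 'x' }
  PREDICT(A → C a) = { '*', 'a' }
For C:
  PREDICT(C → '*' ';' '*') = { '*' }
  PREDICT(C → ε) = { 'a' }

All predict sets are disjoint. The grammar IS LL(1).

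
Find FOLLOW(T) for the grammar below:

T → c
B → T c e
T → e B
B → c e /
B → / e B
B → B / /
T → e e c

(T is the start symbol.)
To compute FOLLOW(T), find every occurrence of T on a right-hand side N → α T β: add FIRST(β) \ {ε}, and if β is empty or nullable also add FOLLOW(N). Iterate to a fixed point.

T is the start symbol, so $ ∈ FOLLOW(T).
In B → T c e: T is followed by c e, add FIRST(c e) \ {ε} = { 'c' }

Taking the union: FOLLOW(T) = { $, 'c' }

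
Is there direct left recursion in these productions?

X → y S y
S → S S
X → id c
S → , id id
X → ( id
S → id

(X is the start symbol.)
Yes, S is left-recursive

X → y S y: starts with y
S → S S: LEFT RECURSIVE (starts with S)
X → id c: starts with id
S → , id id: starts with ','
X → ( id: starts with '('
S → id: starts with id

The grammar has direct left recursion on: S.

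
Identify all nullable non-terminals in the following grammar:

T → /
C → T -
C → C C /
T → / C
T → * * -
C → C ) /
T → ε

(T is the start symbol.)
A non-terminal is nullable if it can derive ε (the empty string): either it has an ε-production, or it has a production whose right-hand side consists entirely of nullable non-terminals.

ε-productions: T → ε
So T is immediately nullable.
No further non-terminal can be added: every production for the remaining non-terminals contains a terminal or a non-nullable non-terminal.
Nullable = { 'T' }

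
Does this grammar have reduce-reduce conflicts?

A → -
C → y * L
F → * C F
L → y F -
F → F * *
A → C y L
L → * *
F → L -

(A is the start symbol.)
No reduce-reduce conflicts

A reduce-reduce conflict occurs when an LR(0) state has two complete items [A → α .] and [B → β .] — both call for a reduction, and with no lookahead the parser cannot choose between them.

Augment with A' → A and build the canonical LR(0) collection (I0 = CLOSURE({[A' → . A]}), then GOTO on every symbol after a dot until no new states appear). It has 21 states:
  I0: { [A → . -], [A → . C y L], [A' → . A], [C → . y * L] }  — shift
  I1: { [A → - .] }  — reduce
  I2: { [A' → A .] }  — accept
  I3: { [A → C . y L] }  — shift
  I4: { [C → y . * L] }  — shift
  I5: { [C → y * . L], [L → . * *], [L → . y F -] }  — shift
  I6: { [L → * . *] }  — shift
  I7: { [C → y * L .] }  — reduce
  I8: { [F → . * C F], [F → . F * *], [F → . L -], [L → . * *], [L → . y F -], [L → y . F -] }  — shift
  I9: { [C → . y * L], [F → * . C F], [L → * . *] }  — shift
  I10: { [F → F . * *], [L → y F . -] }  — shift
  I11: { [F → L . -] }  — shift
  I12: { [F → L - .] }  — reduce
  I13: { [F → F * . *] }  — shift
  I14: { [L → y F - .] }  — reduce
  I15: { [F → F * * .] }  — reduce
  I16: { [L → * * .] }  — reduce
  I17: { [F → * C . F], [F → . * C F], [F → . F * *], [F → . L -], [L → . * *], [L → . y F -] }  — shift
  I18: { [F → * C F .], [F → F . * *] }  — shift, reduce
  I19: { [A → C y . L], [L → . * *], [L → . y F -] }  — shift
  I20: { [A → C y L .] }  — reduce

No state contains more than one complete item.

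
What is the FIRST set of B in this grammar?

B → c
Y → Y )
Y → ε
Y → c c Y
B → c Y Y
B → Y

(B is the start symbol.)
{ ')', 'c', ε }

To compute FIRST(B), examine every production with B on the left-hand side, reading each right-hand side left to right until a non-nullable symbol is reached.

FIRST sets of the other non-terminals involved (by the same procedure, iterated to a fixed point):
  FIRST(Y) = { ')', 'c', ε }

From B → c:
  - c is a terminal: add 'c' and stop
From B → c Y Y:
  - c is a terminal: add 'c' and stop
From B → Y:
  - Y is a non-terminal: add FIRST(Y) \ {ε} = { ')', 'c' }
    Y is nullable and nothing follows, so the whole right-hand side can vanish: ε ∈ FIRST(B)

Collecting: FIRST(B) = { ')', 'c', ε }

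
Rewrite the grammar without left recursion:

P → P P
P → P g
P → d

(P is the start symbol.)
P → d P'
P' → P P'
P' → g P'
P' → ε

P is directly left-recursive. The standard transformation for
  A → A α₁ | ... | A α_m | β₁ | ... | β_n
is
  A  → β₁ A' | ... | β_n A'
  A' → α₁ A' | ... | α_m A' | ε

P → d becomes P → d P'
P → P P becomes P' → P P'
P → P g becomes P' → g P'
Add P' → ε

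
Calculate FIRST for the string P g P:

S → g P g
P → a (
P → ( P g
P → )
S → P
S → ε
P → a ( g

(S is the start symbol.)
{ '(', ')', 'a' }

FIRST sets of the non-terminals involved (from the grammar, by fixed-point iteration):
  FIRST(P) = { '(', ')', 'a' }

To compute FIRST(P g P), process the symbols left to right:
Symbol P is a non-terminal. Add FIRST(P) \ {ε} = { '(', ')', 'a' }
P is not nullable (ε ∉ FIRST(P)), so stop here.
FIRST(P g P) = { '(', ')', 'a' }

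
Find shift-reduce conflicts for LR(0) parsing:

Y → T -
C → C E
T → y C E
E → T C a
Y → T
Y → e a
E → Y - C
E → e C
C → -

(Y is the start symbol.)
A shift-reduce conflict occurs when an LR(0) state has both:
  - a complete (reduce) item [A → α .] (dot at the end), and
  - a shift item [B → β . c γ] (dot before a terminal).

Augment with Y' → Y and build the canonical LR(0) collection (I0 = CLOSURE({[Y' → . Y]}), then GOTO on every symbol after a dot until no new states appear). It has 20 states:
  I0: { [T → . y C E], [Y → . T -], [Y → . T], [Y → . e a], [Y' → . Y] }  — shift
  I1: { [Y → T . -], [Y → T .] }  — shift, reduce
  I2: { [Y' → Y .] }  — accept
  I3: { [Y → e . a] }  — shift
  I4: { [C → . -], [C → . C E], [T → y . C E] }  — shift
  I5: { [C → - .] }  — reduce
  I6: { [C → C . E], [E → . T C a], [E → . Y - C], [E → . e C], [T → . y C E], [T → y C . E], [Y → . T -], [Y → . T], [Y → . e a] }  — shift
  I7: { [C → C E .], [T → y C E .] }  — 2 reduces
  I8: { [C → . -], [C → . C E], [E → T . C a], [Y → T . -], [Y → T .] }  — shift, reduce
  I9: { [E → Y . - C] }  — shift
  I10: { [C → . -], [C → . C E], [E → e . C], [Y → e . a] }  — shift
  I11: { [C → C . E], [E → . T C a], [E → . Y - C], [E → . e C], [E → e C .], [T → . y C E], [Y → . T -], [Y → . T], [Y → . e a] }  — shift, reduce
  I12: { [Y → e a .] }  — reduce
  I13: { [C → C E .] }  — reduce
  I14: { [C → . -], [C → . C E], [E → Y - . C] }  — shift
  I15: { [C → C . E], [E → . T C a], [E → . Y - C], [E → . e C], [E → Y - C .], [T → . y C E], [Y → . T -], [Y → . T], [Y → . e a] }  — shift, reduce
  I16: { [C → - .], [Y → T - .] }  — 2 reduces
  I17: { [C → C . E], [E → . T C a], [E → . Y - C], [E → . e C], [E → T C . a], [T → . y C E], [Y → . T -], [Y → . T], [Y → . e a] }  — shift
  I18: { [E → T C a .] }  — reduce
  I19: { [Y → T - .] }  — reduce

I1 contains reduce item [Y → T .] and shift item [Y → T . -] — shift-reduce conflict.
I8 contains reduce item [Y → T .] and shift items [C → . -], [Y → T . -] — shift-reduce conflict.
I11 contains reduce item [E → e C .] and shift items [E → . e C], [T → . y C E], [Y → . e a] — shift-reduce conflict.
I15 contains reduce item [E → Y - C .] and shift items [E → . e C], [T → . y C E], [Y → . e a] — shift-reduce conflict.

Answer: Yes — I1: [Y → T .] vs [Y → T . -]; I8: [Y → T .] vs [C → . -]; I11: [E → e C .] vs [E → . e C]; I15: [E → Y - C .] vs [E → . e C]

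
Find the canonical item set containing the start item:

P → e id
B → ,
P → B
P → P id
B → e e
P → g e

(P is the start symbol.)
{ [B → . ,], [B → . e e], [P → . B], [P → . P id], [P → . e id], [P → . g e], [P' → . P] }

First, augment the grammar with P' → P
I₀ = CLOSURE({ [P' → . P] }):
  [P' → . P] has the dot before P: add [P → . e id], [P → . B], [P → . P id], [P → . g e]
  [P → . B] has the dot before B: add [B → . ,], [B → . e e]
No further items can be added.

I₀ = { [B → . ,], [B → . e e], [P → . B], [P → . P id], [P → . e id], [P → . g e], [P' → . P] }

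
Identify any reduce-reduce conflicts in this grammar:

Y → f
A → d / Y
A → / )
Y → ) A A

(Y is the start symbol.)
No reduce-reduce conflicts

Augment with Y' → Y and build the canonical LR(0) collection (I0 = CLOSURE({[Y' → . Y]}), then GOTO on every symbol after a dot until no new states appear). It has 11 states:
  I0: { [Y → . ) A A], [Y → . f], [Y' → . Y] }  — shift
  I1: { [A → . / )], [A → . d / Y], [Y → ) . A A] }  — shift
  I2: { [Y' → Y .] }  — accept
  I3: { [Y → f .] }  — reduce
  I4: { [A → / . )] }  — shift
  I5: { [A → . / )], [A → . d / Y], [Y → ) A . A] }  — shift
  I6: { [A → d . / Y] }  — shift
  I7: { [A → d / . Y], [Y → . ) A A], [Y → . f] }  — shift
  I8: { [A → d / Y .] }  — reduce
  I9: { [Y → ) A A .] }  — reduce
  I10: { [A → / ) .] }  — reduce

No state contains more than one complete item.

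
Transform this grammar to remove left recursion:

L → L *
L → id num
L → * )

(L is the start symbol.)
L is directly left-recursive. The standard transformation for
  A → A α₁ | ... | A α_m | β₁ | ... | β_n
is
  A  → β₁ A' | ... | β_n A'
  A' → α₁ A' | ... | α_m A' | ε

L → id num becomes L → id num L'
L → * ) becomes L → * ) L'
L → L * becomes L' → * L'
Add L' → ε

Resulting grammar:
L → id num L'
L → * ) L'
L' → * L'
L' → ε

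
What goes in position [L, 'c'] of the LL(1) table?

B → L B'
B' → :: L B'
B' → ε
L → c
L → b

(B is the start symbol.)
To find M[L, 'c'], we find productions for L where 'c' is in the predict set (PREDICT(N → α) = (FIRST(α) \ {ε}) ∪ (FOLLOW(N) if α ⇒* ε)).

L → c: PREDICT = { 'c' }
  'c' is in predict set, so this production goes in M[L, 'c']
L → b: PREDICT = { 'b' }

M[L, 'c'] = L → c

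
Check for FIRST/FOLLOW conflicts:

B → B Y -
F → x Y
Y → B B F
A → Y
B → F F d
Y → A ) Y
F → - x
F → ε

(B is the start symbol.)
A FIRST/FOLLOW conflict occurs when a non-terminal N has a nullable alternative N → β (β ⇒* ε) and another alternative N → α with FIRST(α) ∩ FOLLOW(N) ≠ ∅: on such a lookahead the parser cannot decide between expanding α and letting N vanish via β.

Nullable non-terminals: F.

F: nullable alternative(s) F → ε; FOLLOW(F) = { ')', '-', 'd', 'x' }
  F → x Y: FIRST \ {ε} = { 'x' } — overlaps FOLLOW(F) on { 'x' }: CONFLICT
  F → - x: FIRST \ {ε} = { '-' } — overlaps FOLLOW(F) on { '-' }: CONFLICT
  F → ε: FIRST \ {ε} = { } — this is the only nullable alternative, skip

A, B, Y have no nullable alternative, so no FIRST/FOLLOW check is needed there.

So the grammar has 2 FIRST/FOLLOW conflicts (marked CONFLICT above).

Answer: Yes. F → x Y with FOLLOW(F) on { 'x' }; F → '-' x with FOLLOW(F) on { '-' }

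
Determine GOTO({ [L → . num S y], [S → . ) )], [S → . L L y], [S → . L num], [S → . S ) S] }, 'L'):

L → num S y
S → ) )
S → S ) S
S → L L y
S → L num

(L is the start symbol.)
GOTO(I, 'L') = CLOSURE({ [A → αX.β] : [A → α.Xβ] ∈ I, X = 'L' })

Items with dot before 'L', with the dot advanced:
  [S → . L L y] → [S → L . L y]
  [S → . L num] → [S → L . num]
Closure of the advanced items:
  [S → L . L y] has the dot before L: add [L → . num S y]

GOTO = { [L → . num S y], [S → L . L y], [S → L . num] }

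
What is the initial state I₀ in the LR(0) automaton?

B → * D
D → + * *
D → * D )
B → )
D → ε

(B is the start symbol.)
First, augment the grammar with B' → B
I₀ = CLOSURE({ [B' → . B] }):
  [B' → . B] has the dot before B: add [B → . * D], [B → . )]
No further items can be added.

I₀ = { [B → . )], [B → . * D], [B' → . B] }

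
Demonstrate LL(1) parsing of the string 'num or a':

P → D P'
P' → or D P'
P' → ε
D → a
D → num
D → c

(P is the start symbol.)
Stack is shown with the top on the left.

Stack      Input       Action
-----------------------------
P $        num or a $  output P → D P'
D P' $     num or a $  output D → num
num P' $   num or a $  match 'num'
P' $       or a $      output P' → or D P'
or D P' $  or a $      match 'or'
D P' $     a $         output D → a
a P' $     a $         match 'a'
P' $       $           output P' → ε
$          $           accept

The string is accepted.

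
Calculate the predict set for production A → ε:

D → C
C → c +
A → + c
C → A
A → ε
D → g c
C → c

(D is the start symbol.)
{ $ }

PREDICT(A → ε) = (FIRST(RHS) \ {ε}) ∪ (FOLLOW(A) if ε ∈ FIRST(RHS), i.e. RHS ⇒* ε)
The right-hand side is ε (FIRST(ε) = { ε }), so the predict set is FOLLOW(A) = { $ }
PREDICT(A → ε) = { $ }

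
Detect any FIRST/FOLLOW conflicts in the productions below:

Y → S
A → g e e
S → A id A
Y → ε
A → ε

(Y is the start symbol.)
A FIRST/FOLLOW conflict occurs when a non-terminal N has a nullable alternative N → β (β ⇒* ε) and another alternative N → α with FIRST(α) ∩ FOLLOW(N) ≠ ∅: on such a lookahead the parser cannot decide between expanding α and letting N vanish via β.

Nullable non-terminals: A, Y.
FIRST sets used below: FIRST(S) = { 'g', 'id' }

A: nullable alternative(s) A → ε; FOLLOW(A) = { $, 'id' }
  A → g e e: FIRST \ {ε} = { 'g' } — disjoint from FOLLOW(A)
  A → ε: FIRST \ {ε} = { } — this is the only nullable alternative, skip

Y: nullable alternative(s) Y → ε; FOLLOW(Y) = { $ }
  Y → S: FIRST \ {ε} = { 'g', 'id' } — disjoint from FOLLOW(Y)
  Y → ε: FIRST \ {ε} = { } — this is the only nullable alternative, skip

S has no nullable alternative, so no FIRST/FOLLOW check is needed there.

No FIRST/FOLLOW conflicts found.

Answer: No FIRST/FOLLOW conflicts.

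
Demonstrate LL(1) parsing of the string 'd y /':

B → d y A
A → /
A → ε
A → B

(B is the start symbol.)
LL(1) parsing maintains a stack (initially the start symbol over $) and the input. At each step: if the stack top is a terminal, match it against the current input token; if it is a non-terminal N, replace it with the RHS of M[N, lookahead] (the unique production whose predict set contains the lookahead).

Stack is shown with the top on the left.

Stack    Input    Action
------------------------
B $      d y / $  output B → d y A
d y A $  d y / $  match 'd'
y A $    y / $    match 'y'
A $      / $      output A → /
/ $      / $      match '/'
$        $        accept

The string is accepted.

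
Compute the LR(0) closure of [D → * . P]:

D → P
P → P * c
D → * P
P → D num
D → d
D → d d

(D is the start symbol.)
{ [D → * . P], [D → . * P], [D → . P], [D → . d d], [D → . d], [P → . D num], [P → . P * c] }

To compute CLOSURE, for each item [A → α.Bβ] where B is a non-terminal, add [B → .γ] for all productions B → γ; repeat for the newly added items until nothing changes.

Start with: [D → * . P]
  [D → * . P] has the dot before P: add [P → . P * c], [P → . D num]
  [P → . D num] has the dot before D: add [D → . P], [D → . * P], [D → . d], [D → . d d]
No further items can be added.

CLOSURE = { [D → * . P], [D → . * P], [D → . P], [D → . d d], [D → . d], [P → . D num], [P → . P * c] }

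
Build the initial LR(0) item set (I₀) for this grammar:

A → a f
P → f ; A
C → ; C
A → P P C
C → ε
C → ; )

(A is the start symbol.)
First, augment the grammar with A' → A
I₀ = CLOSURE({ [A' → . A] }):
  [A' → . A] has the dot before A: add [A → . a f], [A → . P P C]
  [A → . P P C] has the dot before P: add [P → . f ; A]
No further items can be added.

I₀ = { [A → . P P C], [A → . a f], [A' → . A], [P → . f ; A] }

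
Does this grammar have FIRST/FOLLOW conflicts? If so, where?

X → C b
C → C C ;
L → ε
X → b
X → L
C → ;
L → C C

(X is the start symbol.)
A FIRST/FOLLOW conflict occurs when a non-terminal N has a nullable alternative N → β (β ⇒* ε) and another alternative N → α with FIRST(α) ∩ FOLLOW(N) ≠ ∅: on such a lookahead the parser cannot decide between expanding α and letting N vanish via β.

Nullable non-terminals: L, X.
FIRST sets used below: FIRST(C) = { ';' }, FIRST(L) = { ';', ε }

L: nullable alternative(s) L → ε; FOLLOW(L) = { $ }
  L → ε: FIRST \ {ε} = { } — this is the only nullable alternative, skip
  L → C C: FIRST \ {ε} = { ';' } — disjoint from FOLLOW(L)

X: nullable alternative(s) X → L; FOLLOW(X) = { $ }
  X → C b: FIRST \ {ε} = { ';' } — disjoint from FOLLOW(X)
  X → b: FIRST \ {ε} = { 'b' } — disjoint from FOLLOW(X)
  X → L: FIRST \ {ε} = { ';' } — this is the only nullable alternative, skip

C has no nullable alternative, so no FIRST/FOLLOW check is needed there.

No FIRST/FOLLOW conflicts found.

Answer: No FIRST/FOLLOW conflicts.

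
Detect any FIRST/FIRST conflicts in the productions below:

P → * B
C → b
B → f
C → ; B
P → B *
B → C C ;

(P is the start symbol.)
FIRST sets of the non-terminals at (or reachable through a nullable prefix from) the front of some alternative:
  FIRST(B) = { ';', 'b', 'f' }
  FIRST(C) = { ';', 'b' }

Productions for P:
  P → * B: FIRST = { '*' }
  P → B *: FIRST = { ';', 'b', 'f' }
Productions for C:
  C → b: FIRST = { 'b' }
  C → ; B: FIRST = { ';' }
Productions for B:
  B → f: FIRST = { 'f' }
  B → C C ;: FIRST = { ';', 'b' }

All alternatives of each non-terminal have pairwise disjoint FIRST sets.

Answer: No FIRST/FIRST conflicts.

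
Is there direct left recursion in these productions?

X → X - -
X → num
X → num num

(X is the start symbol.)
X → X - -: LEFT RECURSIVE (starts with X)
X → num: starts with num
X → num num: starts with num

The grammar has direct left recursion on: X.

Answer: Yes, X is left-recursive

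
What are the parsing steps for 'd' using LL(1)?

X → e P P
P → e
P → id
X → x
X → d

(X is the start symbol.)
LL(1) parsing maintains a stack (initially the start symbol over $) and the input. At each step: if the stack top is a terminal, match it against the current input token; if it is a non-terminal N, replace it with the RHS of M[N, lookahead] (the unique production whose predict set contains the lookahead).

Stack is shown with the top on the left.

Stack  Input  Action
--------------------
X $    d $    output X → d
d $    d $    match 'd'
$      $      accept

The string is accepted.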